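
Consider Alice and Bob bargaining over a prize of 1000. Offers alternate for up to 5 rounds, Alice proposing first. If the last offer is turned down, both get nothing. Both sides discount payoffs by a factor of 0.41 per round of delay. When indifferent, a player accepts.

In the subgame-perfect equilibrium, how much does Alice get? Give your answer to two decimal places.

Round 5 (Alice proposes): rejection yields 0 for Bob; Alice offers 0 and keeps 1000.
Round 4 (Bob proposes): Alice can get 1000 next round, worth 0.41 × 1000 = 410 now. Bob offers 410 and keeps 1000 − 410 = 590.
Round 3 (Alice proposes): Bob can get 590 next round, worth 0.41 × 590 = 241.9 now; Alice offers that and keeps 758.1.
Round 2 (Bob proposes): Alice can get 758.1 next round, worth 0.41 × 758.1 = 310.821 now. Bob offers 310.821 and keeps 1000 − 310.821 = 689.179.
Round 1 (Alice proposes): Bob can get 689.179 next round, worth 0.41 × 689.179 = 282.56339 now, so Alice offers 282.56339, keeping 717.43661.

717.44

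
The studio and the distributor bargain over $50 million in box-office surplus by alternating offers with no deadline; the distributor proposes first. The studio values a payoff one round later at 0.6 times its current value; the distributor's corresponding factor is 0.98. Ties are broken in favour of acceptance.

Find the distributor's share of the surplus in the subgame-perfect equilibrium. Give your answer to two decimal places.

48.54

In a stationary SPE each proposer offers the other exactly their discounted continuation value.
If the distributor keeps x when proposing and the studio keeps y when proposing, then x = 50 − 0.6y and y = 50 − 0.98x.
Solving: x = 50(1 − 0.6) / (1 − 0.98·0.6) = 20 / 0.412 ≈ 48.5437.
The studio gets 50 − 48.5437 ≈ 1.4563.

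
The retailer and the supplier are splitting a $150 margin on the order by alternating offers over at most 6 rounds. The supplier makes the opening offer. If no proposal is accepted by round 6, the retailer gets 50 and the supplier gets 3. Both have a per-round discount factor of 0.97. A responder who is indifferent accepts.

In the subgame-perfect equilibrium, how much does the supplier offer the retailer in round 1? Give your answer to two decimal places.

134.71

Round 6 (the retailer proposes): the supplier gets 3 if talks fail, so the retailer offers 3 and keeps 147.
Round 5 (the supplier proposes): the retailer can get 147 next round, worth 0.97 × 147 = 142.59 now; the supplier offers that and keeps 7.41.
Round 4 (the retailer proposes): the supplier can get 7.41 next round, worth 0.97 × 7.41 = 7.1877 now, so the retailer offers 7.1877, keeping 142.8123.
Round 3 (the supplier proposes): the retailer can get 142.8123 next round, worth 0.97 × 142.8123 = 138.527931 now, so the supplier offers 138.527931, keeping 11.472069.
Round 2 (the retailer proposes): the supplier can get 11.472069 next round, worth 0.97 × 11.472069 = 11.12790693 now, so the retailer offers 11.12790693, keeping 138.87209307.
Round 1 (the supplier proposes): the retailer can get 138.87209307 next round, worth 0.97 × 138.87209307 = 134.7059302779 now; the supplier offers that and keeps 15.2940697221.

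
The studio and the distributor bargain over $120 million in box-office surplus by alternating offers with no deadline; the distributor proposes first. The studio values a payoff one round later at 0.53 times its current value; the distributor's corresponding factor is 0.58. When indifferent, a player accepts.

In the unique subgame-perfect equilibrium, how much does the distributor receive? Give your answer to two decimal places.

Let x be the distributor's share when the distributor proposes and y be the studio's share when the studio proposes.
The studio accepts iff offered ≥ 0.53·y, so x = 120 − 0.53y. Symmetrically y = 120 − 0.58x.
Substituting: x = 120 − 0.53(120 − 0.58x), giving x(1 − 0.58·0.53) = 120(1 − 0.53).
So x = 120 × 0.47 / 0.6926 ≈ 81.4323, and the studio receives 120 − x ≈ 38.5677.

81.43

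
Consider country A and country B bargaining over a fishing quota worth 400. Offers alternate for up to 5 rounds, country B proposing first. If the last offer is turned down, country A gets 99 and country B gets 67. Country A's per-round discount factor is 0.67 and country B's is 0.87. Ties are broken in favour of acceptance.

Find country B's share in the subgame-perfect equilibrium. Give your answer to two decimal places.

Work backward from the last round.
Round 5 (country B proposes): country A gets 99 if talks fail, so country B offers 99 and keeps 301.
Round 4 (country A proposes): country B can get 301 next round, worth 0.87 × 301 = 261.87 now. Country A offers 261.87 and keeps 400 − 261.87 = 138.13.
Round 3 (country B proposes): country A can get 138.13 next round, worth 0.67 × 138.13 = 92.5471 now. Country B offers 92.5471 and keeps 400 − 92.5471 = 307.4529.
Round 2 (country A proposes): country B can get 307.4529 next round, worth 0.87 × 307.4529 = 267.484023 now. Country A offers 267.484023 and keeps 400 − 267.484023 = 132.515977.
Round 1 (country B proposes): country A can get 132.515977 next round, worth 0.67 × 132.515977 = 88.78570459 now; country B offers that and keeps 311.21429541.

311.21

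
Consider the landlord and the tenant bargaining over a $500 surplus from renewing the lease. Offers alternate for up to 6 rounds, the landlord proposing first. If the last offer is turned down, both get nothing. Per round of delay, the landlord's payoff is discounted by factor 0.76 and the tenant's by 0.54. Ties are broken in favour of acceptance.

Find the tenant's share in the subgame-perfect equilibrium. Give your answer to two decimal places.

136.87

Solve by backward induction from round 6.
Round 6 (the tenant proposes): the landlord will accept anything ≥ 0, so the tenant offers 0 and keeps 500.
Round 5 (the landlord proposes): the tenant can get 500 next round, worth 0.54 × 500 = 270 now; the landlord offers that and keeps 230.
Round 4 (the tenant proposes): the landlord can get 230 next round, worth 0.76 × 230 = 174.8 now; the tenant offers that and keeps 325.2.
Round 3 (the landlord proposes): the tenant can get 325.2 next round, worth 0.54 × 325.2 = 175.608 now, so the landlord offers 175.608, keeping 324.392.
Round 2 (the tenant proposes): the landlord can get 324.392 next round, worth 0.76 × 324.392 = 246.53792 now. The tenant offers 246.53792 and keeps 500 − 246.53792 = 253.46208.
Round 1 (the landlord proposes): the tenant can get 253.46208 next round, worth 0.54 × 253.46208 = 136.8695232 now, so the landlord offers 136.8695232, keeping 363.1304768.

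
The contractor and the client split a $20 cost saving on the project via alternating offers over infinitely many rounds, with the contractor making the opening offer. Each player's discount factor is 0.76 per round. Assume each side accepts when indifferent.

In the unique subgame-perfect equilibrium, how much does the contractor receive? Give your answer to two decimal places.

Let x be the contractor's share when the contractor proposes and y be the client's share when the client proposes.
The client accepts iff offered ≥ 0.76·y, so x = 20 − 0.76y. Symmetrically y = 20 − 0.76x.
Substituting: x = 20 − 0.76(20 − 0.76x), giving x(1 − 0.76·0.76) = 20(1 − 0.76).
So x = 20 × 0.24 / 0.4224 ≈ 11.3636, and the client receives 20 − x ≈ 8.6364.

11.36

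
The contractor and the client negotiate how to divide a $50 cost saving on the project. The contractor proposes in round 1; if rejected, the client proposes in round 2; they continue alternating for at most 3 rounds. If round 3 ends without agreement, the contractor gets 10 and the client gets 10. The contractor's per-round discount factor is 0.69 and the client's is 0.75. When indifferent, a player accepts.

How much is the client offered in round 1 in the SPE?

16.8

Round 3 (the contractor proposes): the client gets 10 if talks fail, so the contractor offers 10 and keeps 40.
Round 2 (the client proposes): the contractor can get 40 next round, worth 0.69 × 40 = 27.6 now. The client offers 27.6 and keeps 50 − 27.6 = 22.4.
Round 1 (the contractor proposes): the client can get 22.4 next round, worth 0.75 × 22.4 = 16.8 now. The contractor offers 16.8 and keeps 50 − 16.8 = 33.2.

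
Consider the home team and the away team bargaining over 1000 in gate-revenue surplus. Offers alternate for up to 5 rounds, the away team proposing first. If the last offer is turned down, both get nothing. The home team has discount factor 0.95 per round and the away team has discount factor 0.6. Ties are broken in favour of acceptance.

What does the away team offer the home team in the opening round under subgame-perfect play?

596.6

Round 5 (the away team proposes): the home team will accept anything ≥ 0, so the away team offers 0 and keeps 1000.
Round 4 (the home team proposes): the away team can get 1000 next round, worth 0.6 × 1000 = 600 now; the home team offers that and keeps 400.
Round 3 (the away team proposes): the home team can get 400 next round, worth 0.95 × 400 = 380 now, so the away team offers 380, keeping 620.
Round 2 (the home team proposes): the away team can get 620 next round, worth 0.6 × 620 = 372 now; the home team offers that and keeps 628.
Round 1 (the away team proposes): the home team can get 628 next round, worth 0.95 × 628 = 596.6 now, so the away team offers 596.6, keeping 403.4.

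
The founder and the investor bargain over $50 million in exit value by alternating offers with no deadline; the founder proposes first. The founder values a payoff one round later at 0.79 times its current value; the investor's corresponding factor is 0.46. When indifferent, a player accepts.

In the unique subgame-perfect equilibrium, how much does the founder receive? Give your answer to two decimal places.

Let x be the founder's share when the founder proposes and y be the investor's share when the investor proposes.
The investor accepts iff offered ≥ 0.46·y, so x = 50 − 0.46y. Symmetrically y = 50 − 0.79x.
Substituting: x = 50 − 0.46(50 − 0.79x), giving x(1 − 0.79·0.46) = 50(1 − 0.46).
So x = 50 × 0.54 / 0.6366 ≈ 42.4128, and the investor receives 50 − x ≈ 7.5872.

42.41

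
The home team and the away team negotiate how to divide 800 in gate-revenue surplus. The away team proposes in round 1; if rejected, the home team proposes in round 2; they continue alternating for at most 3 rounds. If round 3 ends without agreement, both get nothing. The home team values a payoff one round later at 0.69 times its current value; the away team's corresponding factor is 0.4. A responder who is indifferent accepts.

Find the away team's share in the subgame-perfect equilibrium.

Round 3 (the away team proposes): rejection yields 0 for the home team; the away team offers 0 and keeps 800.
Round 2 (the home team proposes): the away team can get 800 next round, worth 0.4 × 800 = 320 now, so the home team offers 320, keeping 480.
Round 1 (the away team proposes): the home team can get 480 next round, worth 0.69 × 480 = 331.2 now; the away team offers that and keeps 468.8.

468.8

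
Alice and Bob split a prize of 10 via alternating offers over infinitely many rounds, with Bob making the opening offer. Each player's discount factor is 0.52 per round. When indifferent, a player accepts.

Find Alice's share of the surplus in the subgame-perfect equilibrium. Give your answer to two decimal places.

3.42

Let x be Bob's share when Bob proposes and y be Alice's share when Alice proposes.
Alice accepts iff offered ≥ 0.52·y, so x = 10 − 0.52y. Symmetrically y = 10 − 0.52x.
Substituting: x = 10 − 0.52(10 − 0.52x), giving x(1 − 0.52·0.52) = 10(1 − 0.52).
So x = 10 × 0.48 / 0.7296 ≈ 6.5789, and Alice receives 10 − x ≈ 3.4211.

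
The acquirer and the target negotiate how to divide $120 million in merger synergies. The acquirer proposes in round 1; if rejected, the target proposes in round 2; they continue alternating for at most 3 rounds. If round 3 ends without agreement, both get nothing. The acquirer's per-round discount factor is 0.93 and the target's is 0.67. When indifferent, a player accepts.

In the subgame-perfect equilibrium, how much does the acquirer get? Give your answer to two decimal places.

Work backward from the last round.
Round 3 (the acquirer proposes): rejection yields 0 for the target; the acquirer offers 0 and keeps 120.
Round 2 (the target proposes): the acquirer can get 120 next round, worth 0.93 × 120 = 111.6 now. The target offers 111.6 and keeps 120 − 111.6 = 8.4.
Round 1 (the acquirer proposes): the target can get 8.4 next round, worth 0.67 × 8.4 = 5.628 now, so the acquirer offers 5.628, keeping 114.372.

114.37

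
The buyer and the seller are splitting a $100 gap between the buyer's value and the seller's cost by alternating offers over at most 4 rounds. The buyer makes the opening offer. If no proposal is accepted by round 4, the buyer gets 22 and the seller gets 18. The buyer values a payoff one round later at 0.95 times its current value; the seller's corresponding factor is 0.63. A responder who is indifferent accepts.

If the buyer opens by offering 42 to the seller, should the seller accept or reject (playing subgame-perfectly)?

Work out the seller's continuation value if the offer is rejected.
Round 4 (the seller proposes): the buyer gets 22 if talks fail, so the seller offers 22 and keeps 78.
Round 3 (the buyer proposes): the seller can get 78 next round, worth 0.63 × 78 = 49.14 now. The buyer offers 49.14 and keeps 100 − 49.14 = 50.86.
Round 2 (the seller proposes): the buyer can get 50.86 next round, worth 0.95 × 50.86 = 48.317 now, so the seller offers 48.317, keeping 51.683.
So by rejecting in round 1, the seller gets 51.683 next round, worth 0.63 × 51.683 = 32.56029 now.
Offer 42 ≥ 32.56029, so the seller accepts.

Accept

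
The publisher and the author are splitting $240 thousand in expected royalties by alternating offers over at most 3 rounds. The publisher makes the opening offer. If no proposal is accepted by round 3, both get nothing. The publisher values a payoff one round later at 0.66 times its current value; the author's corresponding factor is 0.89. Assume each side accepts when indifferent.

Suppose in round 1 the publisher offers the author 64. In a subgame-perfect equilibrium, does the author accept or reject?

Round 3 (the publisher proposes): rejection yields 0 for the author; the publisher offers 0 and keeps 240.
Round 2 (the author proposes): the publisher can get 240 next round, worth 0.66 × 240 = 158.4 now. The author offers 158.4 and keeps 240 − 158.4 = 81.6.
So by rejecting in round 1, the author gets 81.6 next round, worth 0.89 × 81.6 = 72.624 now.
Offer 64 < 72.624, so the author rejects.

Reject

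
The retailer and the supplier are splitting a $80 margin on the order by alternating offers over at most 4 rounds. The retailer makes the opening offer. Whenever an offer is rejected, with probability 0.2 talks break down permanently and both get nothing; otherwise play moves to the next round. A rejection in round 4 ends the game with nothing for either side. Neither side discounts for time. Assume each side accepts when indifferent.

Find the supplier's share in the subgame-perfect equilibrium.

Round 4 (the supplier proposes): rejection yields 0 for the retailer; the supplier offers 0 and keeps 80.
Round 3 (the retailer proposes): rejecting gives the supplier an expected 0.8 × 80 = 64, so the retailer offers 64, keeping 16.
Round 2 (the supplier proposes): rejecting gives the retailer an expected 0.8 × 16 = 12.8. The supplier offers 12.8 and keeps 80 − 12.8 = 67.2.
Round 1 (the retailer proposes): rejecting gives the supplier an expected 0.8 × 67.2 = 53.76. The retailer offers 53.76 and keeps 80 − 53.76 = 26.24.

53.76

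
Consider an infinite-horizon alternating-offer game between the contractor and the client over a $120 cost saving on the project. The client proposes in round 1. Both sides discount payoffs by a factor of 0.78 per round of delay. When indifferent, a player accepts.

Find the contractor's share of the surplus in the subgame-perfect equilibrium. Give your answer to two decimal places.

Let x be the client's share when the client proposes and y be the contractor's share when the contractor proposes.
The contractor accepts iff offered ≥ 0.78·y, so x = 120 − 0.78y. Symmetrically y = 120 − 0.78x.
Substituting: x = 120 − 0.78(120 − 0.78x), giving x(1 − 0.78·0.78) = 120(1 − 0.78).
So x = 120 × 0.22 / 0.3916 ≈ 67.4157, and the contractor receives 120 − x ≈ 52.5843.

52.58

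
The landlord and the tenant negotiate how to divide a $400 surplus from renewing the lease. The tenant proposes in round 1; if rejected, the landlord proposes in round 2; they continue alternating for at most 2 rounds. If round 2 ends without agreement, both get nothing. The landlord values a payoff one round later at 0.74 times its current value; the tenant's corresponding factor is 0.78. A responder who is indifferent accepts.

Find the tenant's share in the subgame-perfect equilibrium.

104

Round 2 (the landlord proposes): the tenant will accept anything ≥ 0, so the landlord offers 0 and keeps 400.
Round 1 (the tenant proposes): the landlord can get 400 next round, worth 0.74 × 400 = 296 now. The tenant offers 296 and keeps 400 − 296 = 104.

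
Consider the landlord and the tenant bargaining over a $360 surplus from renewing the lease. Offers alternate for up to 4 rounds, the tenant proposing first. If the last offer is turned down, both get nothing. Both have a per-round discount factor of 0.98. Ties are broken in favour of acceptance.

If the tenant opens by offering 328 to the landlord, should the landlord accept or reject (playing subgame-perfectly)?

Reject

Work out the landlord's continuation value if the offer is rejected.
Round 4 (the landlord proposes): rejection yields 0 for the tenant; the landlord offers 0 and keeps 360.
Round 3 (the tenant proposes): the landlord can get 360 next round, worth 0.98 × 360 = 352.8 now; the tenant offers that and keeps 7.2.
Round 2 (the landlord proposes): the tenant can get 7.2 next round, worth 0.98 × 7.2 = 7.056 now; the landlord offers that and keeps 352.944.
So by rejecting in round 1, the landlord gets 352.944 next round, worth 0.98 × 352.944 = 345.88512 now.
Offer 328 < 345.88512, so the landlord rejects.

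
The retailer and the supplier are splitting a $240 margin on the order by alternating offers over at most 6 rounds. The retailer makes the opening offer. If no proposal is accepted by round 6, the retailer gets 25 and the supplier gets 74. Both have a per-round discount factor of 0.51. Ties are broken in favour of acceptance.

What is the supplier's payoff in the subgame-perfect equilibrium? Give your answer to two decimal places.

82.99

Work backward from the last round.
Round 6 (the supplier proposes): the retailer gets 25 if talks fail, so the supplier offers 25 and keeps 215.
Round 5 (the retailer proposes): the supplier can get 215 next round, worth 0.51 × 215 = 109.65 now; the retailer offers that and keeps 130.35.
Round 4 (the supplier proposes): the retailer can get 130.35 next round, worth 0.51 × 130.35 = 66.4785 now; the supplier offers that and keeps 173.5215.
Round 3 (the retailer proposes): the supplier can get 173.5215 next round, worth 0.51 × 173.5215 = 88.495965 now; the retailer offers that and keeps 151.504035.
Round 2 (the supplier proposes): the retailer can get 151.504035 next round, worth 0.51 × 151.504035 = 77.26705785 now. The supplier offers 77.26705785 and keeps 240 − 77.26705785 = 162.73294215.
Round 1 (the retailer proposes): the supplier can get 162.73294215 next round, worth 0.51 × 162.73294215 = 82.9938004965 now; the retailer offers that and keeps 157.0061995035.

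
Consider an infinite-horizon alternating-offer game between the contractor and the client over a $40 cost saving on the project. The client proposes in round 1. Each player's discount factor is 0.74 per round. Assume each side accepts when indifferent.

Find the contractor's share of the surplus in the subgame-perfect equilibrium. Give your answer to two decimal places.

In a stationary SPE each proposer offers the other exactly their discounted continuation value.
If the client keeps x when proposing and the contractor keeps y when proposing, then x = 40 − 0.74y and y = 40 − 0.74x.
Solving: x = 40(1 − 0.74) / (1 − 0.74·0.74) = 10.4 / 0.4524 ≈ 22.9885.
The contractor gets 40 − 22.9885 ≈ 17.0115.

17.01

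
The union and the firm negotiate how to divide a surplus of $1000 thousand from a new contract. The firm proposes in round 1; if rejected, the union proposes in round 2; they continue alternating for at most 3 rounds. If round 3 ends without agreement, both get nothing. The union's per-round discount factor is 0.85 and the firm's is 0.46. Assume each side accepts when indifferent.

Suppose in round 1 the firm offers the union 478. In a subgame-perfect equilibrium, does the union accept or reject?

Accept

Round 3 (the firm proposes): the union will accept anything ≥ 0, so the firm offers 0 and keeps 1000.
Round 2 (the union proposes): the firm can get 1000 next round, worth 0.46 × 1000 = 460 now; the union offers that and keeps 540.
So by rejecting in round 1, the union gets 540 next round, worth 0.85 × 540 = 459 now.
Offer 478 ≥ 459, so the union accepts.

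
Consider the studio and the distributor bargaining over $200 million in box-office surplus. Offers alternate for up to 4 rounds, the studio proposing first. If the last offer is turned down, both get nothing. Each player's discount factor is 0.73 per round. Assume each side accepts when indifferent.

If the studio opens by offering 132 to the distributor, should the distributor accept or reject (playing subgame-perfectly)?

Work out the distributor's continuation value if the offer is rejected.
Round 4 (the distributor proposes): the studio will accept anything ≥ 0, so the distributor offers 0 and keeps 200.
Round 3 (the studio proposes): the distributor can get 200 next round, worth 0.73 × 200 = 146 now; the studio offers that and keeps 54.
Round 2 (the distributor proposes): the studio can get 54 next round, worth 0.73 × 54 = 39.42 now, so the distributor offers 39.42, keeping 160.58.
So by rejecting in round 1, the distributor gets 160.58 next round, worth 0.73 × 160.58 = 117.2234 now.
Offer 132 ≥ 117.2234, so the distributor accepts.

Accept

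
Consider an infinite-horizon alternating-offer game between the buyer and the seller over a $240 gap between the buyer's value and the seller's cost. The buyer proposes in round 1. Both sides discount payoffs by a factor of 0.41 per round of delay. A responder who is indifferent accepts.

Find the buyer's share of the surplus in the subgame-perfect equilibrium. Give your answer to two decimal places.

When the buyer proposes, the seller accepts any offer worth at least 0.41 times what the seller would get by proposing next round; and vice versa.
This gives x = 240 − 0.41y and y = 240 − 0.41x, where x and y are each side's share when it proposes.
Hence (1 − 0.41·0.41)x = 240(1 − 0.41), i.e. 0.8319·x = 141.6.
x ≈ 170.2128; the seller's share is 240 − x ≈ 69.7872.

170.21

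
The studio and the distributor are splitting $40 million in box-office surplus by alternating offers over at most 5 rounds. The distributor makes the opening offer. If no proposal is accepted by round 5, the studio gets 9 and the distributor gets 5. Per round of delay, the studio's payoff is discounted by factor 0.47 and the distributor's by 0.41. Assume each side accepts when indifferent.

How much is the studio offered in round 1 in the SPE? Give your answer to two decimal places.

13.56

Round 5 (the distributor proposes): the studio gets 9 if talks fail, so the distributor offers 9 and keeps 31.
Round 4 (the studio proposes): the distributor can get 31 next round, worth 0.41 × 31 = 12.71 now. The studio offers 12.71 and keeps 40 − 12.71 = 27.29.
Round 3 (the distributor proposes): the studio can get 27.29 next round, worth 0.47 × 27.29 = 12.8263 now, so the distributor offers 12.8263, keeping 27.1737.
Round 2 (the studio proposes): the distributor can get 27.1737 next round, worth 0.41 × 27.1737 = 11.141217 now, so the studio offers 11.141217, keeping 28.858783.
Round 1 (the distributor proposes): the studio can get 28.858783 next round, worth 0.47 × 28.858783 = 13.56362801 now, so the distributor offers 13.56362801, keeping 26.43637199.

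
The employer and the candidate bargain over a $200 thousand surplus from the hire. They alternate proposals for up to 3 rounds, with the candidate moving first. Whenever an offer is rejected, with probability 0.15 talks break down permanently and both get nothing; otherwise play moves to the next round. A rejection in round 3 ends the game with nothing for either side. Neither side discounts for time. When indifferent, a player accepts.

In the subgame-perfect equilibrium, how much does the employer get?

25.5

Round 3 (the candidate proposes): rejection yields 0 for the employer; the candidate offers 0 and keeps 200.
Round 2 (the employer proposes): rejecting gives the candidate an expected 0.85 × 200 = 170. The employer offers 170 and keeps 200 − 170 = 30.
Round 1 (the candidate proposes): rejecting gives the employer an expected 0.85 × 30 = 25.5; the candidate offers that and keeps 174.5.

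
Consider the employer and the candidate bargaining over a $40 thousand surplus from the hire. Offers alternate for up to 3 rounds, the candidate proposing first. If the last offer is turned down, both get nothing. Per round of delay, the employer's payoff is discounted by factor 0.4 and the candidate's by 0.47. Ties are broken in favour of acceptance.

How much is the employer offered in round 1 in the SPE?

8.48

By backward induction:
Round 3 (the candidate proposes): the employer will accept anything ≥ 0, so the candidate offers 0 and keeps 40.
Round 2 (the employer proposes): the candidate can get 40 next round, worth 0.47 × 40 = 18.8 now; the employer offers that and keeps 21.2.
Round 1 (the candidate proposes): the employer can get 21.2 next round, worth 0.4 × 21.2 = 8.48 now, so the candidate offers 8.48, keeping 31.52.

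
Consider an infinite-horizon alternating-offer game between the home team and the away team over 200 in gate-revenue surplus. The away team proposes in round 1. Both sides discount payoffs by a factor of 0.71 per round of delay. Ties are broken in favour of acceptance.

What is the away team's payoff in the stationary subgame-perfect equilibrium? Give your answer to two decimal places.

In a stationary SPE each proposer offers the other exactly their discounted continuation value.
If the away team keeps x when proposing and the home team keeps y when proposing, then x = 200 − 0.71y and y = 200 − 0.71x.
Solving: x = 200(1 − 0.71) / (1 − 0.71·0.71) = 58 / 0.4959 ≈ 116.9591.
The home team gets 200 − 116.9591 ≈ 83.0409.

116.96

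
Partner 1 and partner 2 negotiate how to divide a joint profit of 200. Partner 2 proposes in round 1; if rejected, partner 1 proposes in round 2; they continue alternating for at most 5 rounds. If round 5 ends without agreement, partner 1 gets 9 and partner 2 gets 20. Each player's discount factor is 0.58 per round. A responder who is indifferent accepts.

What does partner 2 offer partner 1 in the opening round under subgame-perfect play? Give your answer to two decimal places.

Work backward from the last round.
Round 5 (partner 2 proposes): partner 1 gets 9 if talks fail, so partner 2 offers 9 and keeps 191.
Round 4 (partner 1 proposes): partner 2 can get 191 next round, worth 0.58 × 191 = 110.78 now; partner 1 offers that and keeps 89.22.
Round 3 (partner 2 proposes): partner 1 can get 89.22 next round, worth 0.58 × 89.22 = 51.7476 now. Partner 2 offers 51.7476 and keeps 200 − 51.7476 = 148.2524.
Round 2 (partner 1 proposes): partner 2 can get 148.2524 next round, worth 0.58 × 148.2524 = 85.986392 now, so partner 1 offers 85.986392, keeping 114.013608.
Round 1 (partner 2 proposes): partner 1 can get 114.013608 next round, worth 0.58 × 114.013608 = 66.12789264 now. Partner 2 offers 66.12789264 and keeps 200 − 66.12789264 = 133.87210736.

66.13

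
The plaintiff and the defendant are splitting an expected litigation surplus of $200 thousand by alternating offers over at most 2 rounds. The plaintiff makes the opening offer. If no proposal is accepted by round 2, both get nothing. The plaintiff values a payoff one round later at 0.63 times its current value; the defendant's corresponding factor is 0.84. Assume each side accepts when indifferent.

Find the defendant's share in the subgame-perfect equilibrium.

Round 2 (the defendant proposes): rejection yields 0 for the plaintiff; the defendant offers 0 and keeps 200.
Round 1 (the plaintiff proposes): the defendant can get 200 next round, worth 0.84 × 200 = 168 now; the plaintiff offers that and keeps 32.

168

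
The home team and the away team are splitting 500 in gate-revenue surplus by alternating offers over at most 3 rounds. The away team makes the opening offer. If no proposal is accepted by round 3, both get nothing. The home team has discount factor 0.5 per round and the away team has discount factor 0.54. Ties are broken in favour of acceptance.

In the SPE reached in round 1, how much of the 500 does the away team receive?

Solve by backward induction from round 3.
Round 3 (the away team proposes): rejection yields 0 for the home team; the away team offers 0 and keeps 500.
Round 2 (the home team proposes): the away team can get 500 next round, worth 0.54 × 500 = 270 now. The home team offers 270 and keeps 500 − 270 = 230.
Round 1 (the away team proposes): the home team can get 230 next round, worth 0.5 × 230 = 115 now, so the away team offers 115, keeping 385.

385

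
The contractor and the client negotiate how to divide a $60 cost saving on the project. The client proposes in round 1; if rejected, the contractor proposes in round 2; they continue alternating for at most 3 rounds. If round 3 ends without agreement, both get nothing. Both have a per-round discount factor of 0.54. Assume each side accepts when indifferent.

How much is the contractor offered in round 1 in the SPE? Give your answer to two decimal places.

Round 3 (the client proposes): the contractor will accept anything ≥ 0, so the client offers 0 and keeps 60.
Round 2 (the contractor proposes): the client can get 60 next round, worth 0.54 × 60 = 32.4 now; the contractor offers that and keeps 27.6.
Round 1 (the client proposes): the contractor can get 27.6 next round, worth 0.54 × 27.6 = 14.904 now, so the client offers 14.904, keeping 45.096.

14.90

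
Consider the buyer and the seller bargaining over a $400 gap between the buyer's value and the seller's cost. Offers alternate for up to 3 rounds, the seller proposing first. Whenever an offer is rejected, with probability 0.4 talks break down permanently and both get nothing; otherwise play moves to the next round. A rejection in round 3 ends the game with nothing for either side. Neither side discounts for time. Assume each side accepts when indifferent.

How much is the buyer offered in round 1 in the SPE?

96

Round 3 (the seller proposes): the buyer will accept anything ≥ 0, so the seller offers 0 and keeps 400.
Round 2 (the buyer proposes): rejecting gives the seller an expected 0.6 × 400 = 240. The buyer offers 240 and keeps 400 − 240 = 160.
Round 1 (the seller proposes): rejecting gives the buyer an expected 0.6 × 160 = 96, so the seller offers 96, keeping 304.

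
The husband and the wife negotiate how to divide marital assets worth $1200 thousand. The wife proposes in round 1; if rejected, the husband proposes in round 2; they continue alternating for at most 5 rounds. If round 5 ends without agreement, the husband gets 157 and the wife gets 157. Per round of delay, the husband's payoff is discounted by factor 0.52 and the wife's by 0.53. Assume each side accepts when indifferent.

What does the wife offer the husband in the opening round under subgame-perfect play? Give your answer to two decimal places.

386.03

Solve by backward induction from round 5.
Round 5 (the wife proposes): the husband gets 157 if talks fail, so the wife offers 157 and keeps 1043.
Round 4 (the husband proposes): the wife can get 1043 next round, worth 0.53 × 1043 = 552.79 now; the husband offers that and keeps 647.21.
Round 3 (the wife proposes): the husband can get 647.21 next round, worth 0.52 × 647.21 = 336.5492 now. The wife offers 336.5492 and keeps 1200 − 336.5492 = 863.4508.
Round 2 (the husband proposes): the wife can get 863.4508 next round, worth 0.53 × 863.4508 = 457.628924 now, so the husband offers 457.628924, keeping 742.371076.
Round 1 (the wife proposes): the husband can get 742.371076 next round, worth 0.52 × 742.371076 = 386.03295952 now. The wife offers 386.03295952 and keeps 1200 − 386.03295952 = 813.96704048.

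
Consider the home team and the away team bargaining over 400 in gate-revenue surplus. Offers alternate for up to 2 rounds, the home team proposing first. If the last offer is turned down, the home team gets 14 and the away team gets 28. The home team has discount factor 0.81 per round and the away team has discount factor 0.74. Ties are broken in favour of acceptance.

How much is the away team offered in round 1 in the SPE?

285.64

Round 2 (the away team proposes): the home team gets 14 if talks fail, so the away team offers 14 and keeps 386.
Round 1 (the home team proposes): the away team can get 386 next round, worth 0.74 × 386 = 285.64 now, so the home team offers 285.64, keeping 114.36.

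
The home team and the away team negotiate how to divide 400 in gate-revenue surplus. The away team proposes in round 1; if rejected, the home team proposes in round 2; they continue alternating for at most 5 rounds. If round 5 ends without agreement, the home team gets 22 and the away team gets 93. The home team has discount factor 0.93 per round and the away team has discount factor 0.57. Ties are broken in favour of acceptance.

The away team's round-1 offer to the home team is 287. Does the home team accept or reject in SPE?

Accept

Round 5 (the away team proposes): the home team gets 22 if talks fail, so the away team offers 22 and keeps 378.
Round 4 (the home team proposes): the away team can get 378 next round, worth 0.57 × 378 = 215.46 now; the home team offers that and keeps 184.54.
Round 3 (the away team proposes): the home team can get 184.54 next round, worth 0.93 × 184.54 = 171.6222 now, so the away team offers 171.6222, keeping 228.3778.
Round 2 (the home team proposes): the away team can get 228.3778 next round, worth 0.57 × 228.3778 = 130.175346 now; the home team offers that and keeps 269.824654.
So by rejecting in round 1, the home team gets 269.824654 next round, worth 0.93 × 269.824654 = 250.93692822 now.
Offer 287 ≥ 250.93692822, so the home team accepts.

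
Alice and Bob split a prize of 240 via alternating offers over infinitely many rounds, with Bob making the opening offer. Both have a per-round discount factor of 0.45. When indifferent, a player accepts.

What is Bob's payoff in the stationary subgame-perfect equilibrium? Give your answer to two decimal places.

In a stationary SPE each proposer offers the other exactly their discounted continuation value.
If Bob keeps x when proposing and Alice keeps y when proposing, then x = 240 − 0.45y and y = 240 − 0.45x.
Solving: x = 240(1 − 0.45) / (1 − 0.45·0.45) = 132 / 0.7975 ≈ 165.5172.
Alice gets 240 − 165.5172 ≈ 74.4828.

165.52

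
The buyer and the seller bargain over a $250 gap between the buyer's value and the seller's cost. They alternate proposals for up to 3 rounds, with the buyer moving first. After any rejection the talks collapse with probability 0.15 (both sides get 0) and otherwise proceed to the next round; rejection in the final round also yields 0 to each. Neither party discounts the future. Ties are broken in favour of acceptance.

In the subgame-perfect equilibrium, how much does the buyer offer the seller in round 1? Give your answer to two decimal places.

31.88

By backward induction:
Round 3 (the buyer proposes): rejection yields 0 for the seller; the buyer offers 0 and keeps 250.
Round 2 (the seller proposes): rejecting gives the buyer an expected 0.85 × 250 = 212.5. The seller offers 212.5 and keeps 250 − 212.5 = 37.5.
Round 1 (the buyer proposes): rejecting gives the seller an expected 0.85 × 37.5 = 31.875, so the buyer offers 31.875, keeping 218.125.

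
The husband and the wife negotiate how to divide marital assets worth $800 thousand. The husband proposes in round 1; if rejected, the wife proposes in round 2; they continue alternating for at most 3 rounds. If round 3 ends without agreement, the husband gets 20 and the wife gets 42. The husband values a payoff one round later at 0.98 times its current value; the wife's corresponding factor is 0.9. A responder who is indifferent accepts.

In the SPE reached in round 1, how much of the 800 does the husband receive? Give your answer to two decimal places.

By backward induction:
Round 3 (the husband proposes): the wife gets 42 if talks fail, so the husband offers 42 and keeps 758.
Round 2 (the wife proposes): the husband can get 758 next round, worth 0.98 × 758 = 742.84 now, so the wife offers 742.84, keeping 57.16.
Round 1 (the husband proposes): the wife can get 57.16 next round, worth 0.9 × 57.16 = 51.444 now. The husband offers 51.444 and keeps 800 − 51.444 = 748.556.

748.56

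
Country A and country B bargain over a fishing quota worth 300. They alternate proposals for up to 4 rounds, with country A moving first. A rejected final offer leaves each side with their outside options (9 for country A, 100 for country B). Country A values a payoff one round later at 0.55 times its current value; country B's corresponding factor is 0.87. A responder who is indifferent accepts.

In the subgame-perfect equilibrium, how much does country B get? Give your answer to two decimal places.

238.59

Solve by backward induction from round 4.
Round 4 (country B proposes): country A gets 9 if talks fail, so country B offers 9 and keeps 291.
Round 3 (country A proposes): country B can get 291 next round, worth 0.87 × 291 = 253.17 now, so country A offers 253.17, keeping 46.83.
Round 2 (country B proposes): country A can get 46.83 next round, worth 0.55 × 46.83 = 25.7565 now; country B offers that and keeps 274.2435.
Round 1 (country A proposes): country B can get 274.2435 next round, worth 0.87 × 274.2435 = 238.591845 now, so country A offers 238.591845, keeping 61.408155.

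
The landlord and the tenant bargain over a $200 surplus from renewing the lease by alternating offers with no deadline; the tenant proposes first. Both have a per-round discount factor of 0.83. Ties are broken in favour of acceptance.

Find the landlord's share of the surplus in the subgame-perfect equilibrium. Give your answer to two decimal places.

When the tenant proposes, the landlord accepts any offer worth at least 0.83 times what the landlord would get by proposing next round; and vice versa.
This gives x = 200 − 0.83y and y = 200 − 0.83x, where x and y are each side's share when it proposes.
Hence (1 − 0.83·0.83)x = 200(1 − 0.83), i.e. 0.3111·x = 34.
x ≈ 109.2896; the landlord's share is 200 − x ≈ 90.7104.

90.71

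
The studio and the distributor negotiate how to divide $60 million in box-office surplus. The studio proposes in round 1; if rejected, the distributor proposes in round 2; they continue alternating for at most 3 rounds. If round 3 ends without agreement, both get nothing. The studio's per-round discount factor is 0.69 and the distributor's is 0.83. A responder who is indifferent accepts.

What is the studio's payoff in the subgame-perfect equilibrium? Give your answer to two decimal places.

Round 3 (the studio proposes): the distributor will accept anything ≥ 0, so the studio offers 0 and keeps 60.
Round 2 (the distributor proposes): the studio can get 60 next round, worth 0.69 × 60 = 41.4 now; the distributor offers that and keeps 18.6.
Round 1 (the studio proposes): the distributor can get 18.6 next round, worth 0.83 × 18.6 = 15.438 now, so the studio offers 15.438, keeping 44.562.

44.56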